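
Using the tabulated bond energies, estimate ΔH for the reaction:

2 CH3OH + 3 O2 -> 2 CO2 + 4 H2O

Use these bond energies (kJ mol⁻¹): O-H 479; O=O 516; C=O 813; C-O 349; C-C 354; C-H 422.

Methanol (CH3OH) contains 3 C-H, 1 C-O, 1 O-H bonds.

Bonds broken (reactants):
  C-H: 6 × 422 = 2532
  C-O: 2 × 349 = 698
  O-H: 2 × 479 = 958
  O=O: 3 × 516 = 1548
  Σ(broken) = 5736 kJ
Bonds formed (products):
  C=O: 4 × 813 = 3252
  O-H: 8 × 479 = 3832
  Σ(formed) = 7084 kJ
ΔH = Σ(broken) − Σ(formed) = 5736 − 7084 = −1348 kJ

ΔH ≈ −1348 kJ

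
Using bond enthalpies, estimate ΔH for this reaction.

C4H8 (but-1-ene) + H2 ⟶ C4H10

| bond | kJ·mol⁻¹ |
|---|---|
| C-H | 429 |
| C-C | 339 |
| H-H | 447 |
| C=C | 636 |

ΔH ≈ −114 kJ

Bonds broken (reactants):
  C-C: 2 × 339 = 678
  C-H: 8 × 429 = 3432
  C=C: 1 × 636 = 636
  H-H: 1 × 447 = 447
  Σ(broken) = 5193 kJ
Bonds formed (products):
  C-C: 3 × 339 = 1017
  C-H: 10 × 429 = 4290
  Σ(formed) = 5307 kJ
ΔH = Σ(broken) − Σ(formed) = 5193 − 5307 = −114 kJ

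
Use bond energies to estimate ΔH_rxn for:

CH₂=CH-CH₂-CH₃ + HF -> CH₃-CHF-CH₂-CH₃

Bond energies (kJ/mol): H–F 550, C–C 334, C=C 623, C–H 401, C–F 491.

Bonds broken (reactants):
  C–C: 2 × 334 = 668
  C–H: 8 × 401 = 3208
  C=C: 1 × 623 = 623
  H–F: 1 × 550 = 550
  Σ(broken) = 5049 kJ
Bonds formed (products):
  C–C: 3 × 334 = 1002
  C–F: 1 × 491 = 491
  C–H: 9 × 401 = 3609
  Σ(formed) = 5102 kJ
ΔH = Σ(broken) − Σ(formed) = 5049 − 5102 = −53 kJ

ΔH ≈ −53 kJ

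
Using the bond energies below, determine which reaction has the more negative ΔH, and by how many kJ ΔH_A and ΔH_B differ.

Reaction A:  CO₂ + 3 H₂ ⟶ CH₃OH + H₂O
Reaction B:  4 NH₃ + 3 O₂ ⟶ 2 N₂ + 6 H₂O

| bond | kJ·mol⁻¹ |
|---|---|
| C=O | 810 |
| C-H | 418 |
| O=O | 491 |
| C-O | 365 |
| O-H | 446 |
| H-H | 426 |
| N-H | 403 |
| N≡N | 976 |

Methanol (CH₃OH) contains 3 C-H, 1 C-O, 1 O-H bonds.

Reaction A:
  Bonds broken (reactants):
    C=O: 2 × 810 = 1620
    H-H: 3 × 426 = 1278
    Σ(broken) = 2898 kJ
  Bonds formed (products):
    C-H: 3 × 418 = 1254
    C-O: 1 × 365 = 365
    O-H: 3 × 446 = 1338
    Σ(formed) = 2957 kJ
  ΔH_A = 2898 − 2957 = −59 kJ
Reaction B:
  Bonds broken (reactants):
    N-H: 12 × 403 = 4836
    O=O: 3 × 491 = 1473
    Σ(broken) = 6309 kJ
  Bonds formed (products):
    N≡N: 2 × 976 = 1952
    O-H: 12 × 446 = 5352
    Σ(formed) = 7304 kJ
  ΔH_B = 6309 − 7304 = −995 kJ
ΔH_A − ΔH_B = +936 kJ, so reaction B has the more negative ΔH; |ΔH_A − ΔH_B| = 936 kJ.

Reaction B, by 936 kJ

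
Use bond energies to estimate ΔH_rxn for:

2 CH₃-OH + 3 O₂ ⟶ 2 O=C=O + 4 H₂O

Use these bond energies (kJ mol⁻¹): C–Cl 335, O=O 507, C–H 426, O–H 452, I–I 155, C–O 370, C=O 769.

Bonds broken (reactants):
  C–H: 6 × 426 = 2556
  C–O: 2 × 370 = 740
  O–H: 2 × 452 = 904
  O=O: 3 × 507 = 1521
  Σ(broken) = 5721 kJ
Bonds formed (products):
  C=O: 4 × 769 = 3076
  O–H: 8 × 452 = 3616
  Σ(formed) = 6692 kJ
ΔH = Σ(broken) − Σ(formed) = 5721 − 6692 = −971 kJ

ΔH ≈ −971 kJ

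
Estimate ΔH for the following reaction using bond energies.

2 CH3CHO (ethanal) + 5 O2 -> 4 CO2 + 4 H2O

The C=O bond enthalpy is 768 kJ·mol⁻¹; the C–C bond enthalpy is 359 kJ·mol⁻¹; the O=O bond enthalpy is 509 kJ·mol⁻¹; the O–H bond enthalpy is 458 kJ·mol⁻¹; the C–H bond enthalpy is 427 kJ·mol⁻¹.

Bonds broken (reactants):
  C–C: 2 × 359 = 718
  C–H: 8 × 427 = 3416
  C=O: 2 × 768 = 1536
  O=O: 5 × 509 = 2545
  Σ(broken) = 8215 kJ
Bonds formed (products):
  C=O: 8 × 768 = 6144
  O–H: 8 × 458 = 3664
  Σ(formed) = 9808 kJ
ΔH = Σ(broken) − Σ(formed) = 8215 − 9808 = −1593 kJ

ΔH ≈ −1593 kJ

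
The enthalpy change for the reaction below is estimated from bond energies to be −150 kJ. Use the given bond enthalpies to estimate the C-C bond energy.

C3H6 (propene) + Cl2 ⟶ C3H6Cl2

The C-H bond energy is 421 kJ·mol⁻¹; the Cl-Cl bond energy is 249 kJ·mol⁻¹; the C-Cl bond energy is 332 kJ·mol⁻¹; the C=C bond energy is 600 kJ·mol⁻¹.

D(C-C) ≈ 335 kJ/mol

Let D be the C-C bond energy.
Σ(broken) = 1×D + 6×421 + 1×600 + 1×249 = 3375 + D
Σ(formed) = 2×D + 2×332 + 6×421 = 3190 + 2D
ΔH = Σ(broken) − Σ(formed) = (3375 + D) − (3190 + 2D) = +185 − D
Setting this equal to −150 kJ gives D = 335 kJ/mol.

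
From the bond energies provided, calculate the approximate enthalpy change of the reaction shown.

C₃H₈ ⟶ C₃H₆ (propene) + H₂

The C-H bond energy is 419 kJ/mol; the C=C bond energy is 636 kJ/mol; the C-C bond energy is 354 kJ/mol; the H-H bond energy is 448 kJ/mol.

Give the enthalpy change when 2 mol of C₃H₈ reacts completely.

ΔH = +216 kJ

Bonds broken (reactants):
  C-C: 2 × 354 = 708
  C-H: 8 × 419 = 3352
  Σ(broken) = 4060 kJ
Bonds formed (products):
  C-C: 1 × 354 = 354
  C-H: 6 × 419 = 2514
  C=C: 1 × 636 = 636
  H-H: 1 × 448 = 448
  Σ(formed) = 3952 kJ
ΔH = Σ(broken) − Σ(formed) = 4060 − 3952 = +108 kJ
For 2× the reaction as written: 2 × (+108) = +216 kJ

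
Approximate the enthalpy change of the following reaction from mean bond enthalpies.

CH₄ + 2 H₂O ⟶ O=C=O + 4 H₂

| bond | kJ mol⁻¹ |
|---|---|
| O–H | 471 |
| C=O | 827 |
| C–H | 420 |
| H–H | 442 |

Bonds broken (reactants):
  C–H: 4 × 420 = 1680
  O–H: 4 × 471 = 1884
  Σ(broken) = 3564 kJ
Bonds formed (products):
  C=O: 2 × 827 = 1654
  H–H: 4 × 442 = 1768
  Σ(formed) = 3422 kJ
ΔH = Σ(broken) − Σ(formed) = 3564 − 3422 = +142 kJ

ΔH ≈ +142 kJ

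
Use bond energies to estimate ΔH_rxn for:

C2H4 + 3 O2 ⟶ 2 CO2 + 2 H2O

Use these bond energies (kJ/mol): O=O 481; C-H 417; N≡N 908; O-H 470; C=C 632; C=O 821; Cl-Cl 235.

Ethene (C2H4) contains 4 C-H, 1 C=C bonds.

Bonds broken (reactants):
  C-H: 4 × 417 = 1668
  C=C: 1 × 632 = 632
  O=O: 3 × 481 = 1443
  Σ(broken) = 3743 kJ
Bonds formed (products):
  C=O: 4 × 821 = 3284
  O-H: 4 × 470 = 1880
  Σ(formed) = 5164 kJ
ΔH = Σ(broken) − Σ(formed) = 3743 − 5164 = −1421 kJ

ΔH ≈ −1421 kJ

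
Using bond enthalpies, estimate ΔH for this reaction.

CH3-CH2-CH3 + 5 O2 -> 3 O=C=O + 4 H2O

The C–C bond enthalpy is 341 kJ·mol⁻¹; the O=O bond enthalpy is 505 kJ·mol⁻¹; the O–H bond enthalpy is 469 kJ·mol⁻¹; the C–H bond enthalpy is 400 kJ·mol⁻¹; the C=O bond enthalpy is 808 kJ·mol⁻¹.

ΔH ≈ −2193 kJ

Bonds broken (reactants):
  C–C: 2 × 341 = 682
  C–H: 8 × 400 = 3200
  O=O: 5 × 505 = 2525
  Σ(broken) = 6407 kJ
Bonds formed (products):
  C=O: 6 × 808 = 4848
  O–H: 8 × 469 = 3752
  Σ(formed) = 8600 kJ
ΔH = Σ(broken) − Σ(formed) = 6407 − 8600 = −2193 kJ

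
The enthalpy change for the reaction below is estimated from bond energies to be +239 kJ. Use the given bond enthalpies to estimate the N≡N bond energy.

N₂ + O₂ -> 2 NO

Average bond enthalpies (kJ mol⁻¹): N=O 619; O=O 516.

Let D be the N≡N bond energy.
Σ(broken) = 1×D + 1×516 = 516 + D
Σ(formed) = 2×619 = 1238
ΔH = Σ(broken) − Σ(formed) = (516 + D) − (1238) = −722 + D
Setting this equal to +239 kJ gives D = 961 kJ/mol.

D(N≡N) ≈ 961 kJ/mol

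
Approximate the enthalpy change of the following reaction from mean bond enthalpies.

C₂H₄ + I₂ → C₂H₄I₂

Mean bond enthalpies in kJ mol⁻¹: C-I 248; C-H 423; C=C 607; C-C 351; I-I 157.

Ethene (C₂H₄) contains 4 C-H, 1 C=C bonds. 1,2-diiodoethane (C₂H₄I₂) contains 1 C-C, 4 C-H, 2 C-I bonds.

ΔH ≈ −83 kJ

Bonds broken (reactants):
  C-H: 4 × 423 = 1692
  C=C: 1 × 607 = 607
  I-I: 1 × 157 = 157
  Σ(broken) = 2456 kJ
Bonds formed (products):
  C-C: 1 × 351 = 351
  C-H: 4 × 423 = 1692
  C-I: 2 × 248 = 496
  Σ(formed) = 2539 kJ
ΔH = Σ(broken) − Σ(formed) = 2456 − 2539 = −83 kJ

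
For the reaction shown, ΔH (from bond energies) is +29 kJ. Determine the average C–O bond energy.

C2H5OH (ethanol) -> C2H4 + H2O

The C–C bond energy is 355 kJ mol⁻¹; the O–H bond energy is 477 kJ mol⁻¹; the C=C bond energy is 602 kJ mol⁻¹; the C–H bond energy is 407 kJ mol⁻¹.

Let D be the C–O bond energy.
Σ(broken) = 1×355 + 5×407 + 1×D + 1×477 = 2867 + D
Σ(formed) = 4×407 + 1×602 + 2×477 = 3184
ΔH = Σ(broken) − Σ(formed) = (2867 + D) − (3184) = −317 + D
Setting this equal to +29 kJ gives D = 346 kJ/mol.

D(C–O) ≈ 346 kJ/mol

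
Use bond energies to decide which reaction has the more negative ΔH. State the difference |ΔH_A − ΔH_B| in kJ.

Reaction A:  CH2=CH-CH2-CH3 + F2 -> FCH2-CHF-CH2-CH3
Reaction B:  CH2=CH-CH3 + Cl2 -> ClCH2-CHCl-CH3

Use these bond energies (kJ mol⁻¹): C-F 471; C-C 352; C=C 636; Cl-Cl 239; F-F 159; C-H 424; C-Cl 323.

Reaction A, by 376 kJ

Reaction A:
  Bonds broken (reactants):
    C-C: 2 × 352 = 704
    C-H: 8 × 424 = 3392
    C=C: 1 × 636 = 636
    F-F: 1 × 159 = 159
    Σ(broken) = 4891 kJ
  Bonds formed (products):
    C-C: 3 × 352 = 1056
    C-F: 2 × 471 = 942
    C-H: 8 × 424 = 3392
    Σ(formed) = 5390 kJ
  ΔH_A = 4891 − 5390 = −499 kJ
Reaction B:
  Bonds broken (reactants):
    C-C: 1 × 352 = 352
    C-H: 6 × 424 = 2544
    C=C: 1 × 636 = 636
    Cl-Cl: 1 × 239 = 239
    Σ(broken) = 3771 kJ
  Bonds formed (products):
    C-C: 2 × 352 = 704
    C-Cl: 2 × 323 = 646
    C-H: 6 × 424 = 2544
    Σ(formed) = 3894 kJ
  ΔH_B = 3771 − 3894 = −123 kJ
ΔH_A − ΔH_B = −376 kJ, so reaction A has the more negative ΔH; |ΔH_A − ΔH_B| = 376 kJ.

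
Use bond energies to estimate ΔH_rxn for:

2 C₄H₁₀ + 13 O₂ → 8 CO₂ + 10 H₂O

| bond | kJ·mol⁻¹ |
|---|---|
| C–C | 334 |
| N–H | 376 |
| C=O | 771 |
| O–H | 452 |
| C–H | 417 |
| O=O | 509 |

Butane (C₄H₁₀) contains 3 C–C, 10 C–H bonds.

ΔH ≈ −4415 kJ

Bonds broken (reactants):
  C–C: 6 × 334 = 2004
  C–H: 20 × 417 = 8340
  O=O: 13 × 509 = 6617
  Σ(broken) = 16961 kJ
Bonds formed (products):
  C=O: 16 × 771 = 12336
  O–H: 20 × 452 = 9040
  Σ(formed) = 21376 kJ
ΔH = Σ(broken) − Σ(formed) = 16961 − 21376 = −4415 kJ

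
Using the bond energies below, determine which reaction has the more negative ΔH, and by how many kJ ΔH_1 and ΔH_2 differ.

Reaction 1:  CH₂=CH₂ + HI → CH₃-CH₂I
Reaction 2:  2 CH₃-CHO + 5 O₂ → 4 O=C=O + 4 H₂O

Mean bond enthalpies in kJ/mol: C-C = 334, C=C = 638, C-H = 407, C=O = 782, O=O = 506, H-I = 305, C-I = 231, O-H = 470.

Reaction 2, by 1969 kJ

Reaction 1:
  Bonds broken (reactants):
    C-H: 4 × 407 = 1628
    C=C: 1 × 638 = 638
    H-I: 1 × 305 = 305
    Σ(broken) = 2571 kJ
  Bonds formed (products):
    C-C: 1 × 334 = 334
    C-H: 5 × 407 = 2035
    C-I: 1 × 231 = 231
    Σ(formed) = 2600 kJ
  ΔH_1 = 2571 − 2600 = −29 kJ
Reaction 2:
  Bonds broken (reactants):
    C-C: 2 × 334 = 668
    C-H: 8 × 407 = 3256
    C=O: 2 × 782 = 1564
    O=O: 5 × 506 = 2530
    Σ(broken) = 8018 kJ
  Bonds formed (products):
    C=O: 8 × 782 = 6256
    O-H: 8 × 470 = 3760
    Σ(formed) = 10016 kJ
  ΔH_2 = 8018 − 10016 = −1998 kJ
ΔH_1 − ΔH_2 = +1969 kJ, so reaction 2 has the more negative ΔH; |ΔH_1 − ΔH_2| = 1969 kJ.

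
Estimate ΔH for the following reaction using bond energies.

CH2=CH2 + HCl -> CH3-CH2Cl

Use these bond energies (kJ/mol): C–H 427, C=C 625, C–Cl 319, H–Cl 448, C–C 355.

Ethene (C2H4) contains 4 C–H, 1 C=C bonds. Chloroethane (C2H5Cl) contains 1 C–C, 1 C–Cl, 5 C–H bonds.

ΔH ≈ −28 kJ

Bonds broken (reactants):
  C–H: 4 × 427 = 1708
  C=C: 1 × 625 = 625
  H–Cl: 1 × 448 = 448
  Σ(broken) = 2781 kJ
Bonds formed (products):
  C–C: 1 × 355 = 355
  C–Cl: 1 × 319 = 319
  C–H: 5 × 427 = 2135
  Σ(formed) = 2809 kJ
ΔH = Σ(broken) − Σ(formed) = 2781 − 2809 = −28 kJ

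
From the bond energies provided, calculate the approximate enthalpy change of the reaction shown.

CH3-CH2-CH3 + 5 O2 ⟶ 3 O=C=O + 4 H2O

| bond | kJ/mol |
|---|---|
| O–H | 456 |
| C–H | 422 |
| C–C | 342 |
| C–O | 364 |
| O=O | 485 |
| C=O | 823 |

ΔH ≈ −2101 kJ

Bonds broken (reactants):
  C–C: 2 × 342 = 684
  C–H: 8 × 422 = 3376
  O=O: 5 × 485 = 2425
  Σ(broken) = 6485 kJ
Bonds formed (products):
  C=O: 6 × 823 = 4938
  O–H: 8 × 456 = 3648
  Σ(formed) = 8586 kJ
ΔH = Σ(broken) − Σ(formed) = 6485 − 8586 = −2101 kJ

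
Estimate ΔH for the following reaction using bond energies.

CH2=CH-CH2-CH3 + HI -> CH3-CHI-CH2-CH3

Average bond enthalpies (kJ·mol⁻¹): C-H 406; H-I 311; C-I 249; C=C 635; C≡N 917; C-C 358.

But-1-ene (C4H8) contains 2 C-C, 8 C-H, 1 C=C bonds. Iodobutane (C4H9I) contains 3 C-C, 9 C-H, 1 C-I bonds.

Bonds broken (reactants):
  C-C: 2 × 358 = 716
  C-H: 8 × 406 = 3248
  C=C: 1 × 635 = 635
  H-I: 1 × 311 = 311
  Σ(broken) = 4910 kJ
Bonds formed (products):
  C-C: 3 × 358 = 1074
  C-H: 9 × 406 = 3654
  C-I: 1 × 249 = 249
  Σ(formed) = 4977 kJ
ΔH = Σ(broken) − Σ(formed) = 4910 − 4977 = −67 kJ

ΔH ≈ −67 kJ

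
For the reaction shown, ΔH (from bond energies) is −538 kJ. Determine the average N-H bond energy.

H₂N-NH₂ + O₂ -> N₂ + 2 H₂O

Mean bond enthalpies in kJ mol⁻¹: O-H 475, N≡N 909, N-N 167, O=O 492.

D(N-H) ≈ 403 kJ/mol

Let D be the N-H bond energy.
Σ(broken) = 4×D + 1×167 + 1×492 = 659 + 4D
Σ(formed) = 1×909 + 4×475 = 2809
ΔH = Σ(broken) − Σ(formed) = (659 + 4D) − (2809) = −2150 + 4D
Setting this equal to −538 kJ gives 4D = 1612, so D = 403 kJ/mol.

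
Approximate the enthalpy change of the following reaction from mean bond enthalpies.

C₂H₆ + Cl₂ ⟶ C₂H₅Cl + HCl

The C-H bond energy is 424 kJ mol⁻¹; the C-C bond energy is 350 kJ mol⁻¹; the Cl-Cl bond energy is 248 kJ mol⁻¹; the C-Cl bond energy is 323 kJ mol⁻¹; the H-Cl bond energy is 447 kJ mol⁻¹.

ΔH ≈ −98 kJ

Bonds broken (reactants):
  C-C: 1 × 350 = 350
  C-H: 6 × 424 = 2544
  Cl-Cl: 1 × 248 = 248
  Σ(broken) = 3142 kJ
Bonds formed (products):
  C-C: 1 × 350 = 350
  C-Cl: 1 × 323 = 323
  C-H: 5 × 424 = 2120
  H-Cl: 1 × 447 = 447
  Σ(formed) = 3240 kJ
ΔH = Σ(broken) − Σ(formed) = 3142 − 3240 = −98 kJ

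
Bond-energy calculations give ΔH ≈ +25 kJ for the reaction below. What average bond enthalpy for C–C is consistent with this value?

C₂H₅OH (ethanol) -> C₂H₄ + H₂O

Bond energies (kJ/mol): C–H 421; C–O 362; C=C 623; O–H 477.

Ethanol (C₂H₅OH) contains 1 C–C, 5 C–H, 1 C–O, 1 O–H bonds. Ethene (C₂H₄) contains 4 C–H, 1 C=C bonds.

D(C–C) ≈ 342 kJ/mol

Let D be the C–C bond energy.
Σ(broken) = 1×D + 5×421 + 1×362 + 1×477 = 2944 + D
Σ(formed) = 4×421 + 1×623 + 2×477 = 3261
ΔH = Σ(broken) − Σ(formed) = (2944 + D) − (3261) = −317 + D
Setting this equal to +25 kJ gives D = 342 kJ/mol.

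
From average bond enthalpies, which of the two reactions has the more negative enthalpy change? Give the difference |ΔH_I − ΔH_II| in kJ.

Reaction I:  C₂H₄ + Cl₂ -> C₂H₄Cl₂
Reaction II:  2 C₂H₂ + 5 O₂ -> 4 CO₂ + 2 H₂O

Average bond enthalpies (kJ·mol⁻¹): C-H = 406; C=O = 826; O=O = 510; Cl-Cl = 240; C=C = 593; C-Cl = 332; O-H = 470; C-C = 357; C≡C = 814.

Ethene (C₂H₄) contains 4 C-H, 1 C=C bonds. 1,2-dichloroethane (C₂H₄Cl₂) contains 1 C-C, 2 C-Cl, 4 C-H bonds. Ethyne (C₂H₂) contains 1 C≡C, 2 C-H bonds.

Reaction II, by 2498 kJ

Reaction I:
  Bonds broken (reactants):
    C-H: 4 × 406 = 1624
    C=C: 1 × 593 = 593
    Cl-Cl: 1 × 240 = 240
    Σ(broken) = 2457 kJ
  Bonds formed (products):
    C-C: 1 × 357 = 357
    C-Cl: 2 × 332 = 664
    C-H: 4 × 406 = 1624
    Σ(formed) = 2645 kJ
  ΔH_I = 2457 − 2645 = −188 kJ
Reaction II:
  Bonds broken (reactants):
    C≡C: 2 × 814 = 1628
    C-H: 4 × 406 = 1624
    O=O: 5 × 510 = 2550
    Σ(broken) = 5802 kJ
  Bonds formed (products):
    C=O: 8 × 826 = 6608
    O-H: 4 × 470 = 1880
    Σ(formed) = 8488 kJ
  ΔH_II = 5802 − 8488 = −2686 kJ
ΔH_I − ΔH_II = +2498 kJ, so reaction II has the more negative ΔH; |ΔH_I − ΔH_II| = 2498 kJ.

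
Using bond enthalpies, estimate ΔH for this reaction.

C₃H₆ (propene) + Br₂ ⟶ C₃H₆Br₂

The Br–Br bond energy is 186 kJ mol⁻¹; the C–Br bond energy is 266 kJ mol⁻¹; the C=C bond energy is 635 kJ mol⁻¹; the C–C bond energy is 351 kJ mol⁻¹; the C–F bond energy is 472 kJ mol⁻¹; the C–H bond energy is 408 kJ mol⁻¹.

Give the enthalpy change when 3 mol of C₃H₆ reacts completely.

ΔH = −186 kJ

Bonds broken (reactants):
  Br–Br: 1 × 186 = 186
  C–C: 1 × 351 = 351
  C–H: 6 × 408 = 2448
  C=C: 1 × 635 = 635
  Σ(broken) = 3620 kJ
Bonds formed (products):
  C–Br: 2 × 266 = 532
  C–C: 2 × 351 = 702
  C–H: 6 × 408 = 2448
  Σ(formed) = 3682 kJ
ΔH = Σ(broken) − Σ(formed) = 3620 − 3682 = −62 kJ
For 3× the reaction as written: 3 × (−62) = −186 kJ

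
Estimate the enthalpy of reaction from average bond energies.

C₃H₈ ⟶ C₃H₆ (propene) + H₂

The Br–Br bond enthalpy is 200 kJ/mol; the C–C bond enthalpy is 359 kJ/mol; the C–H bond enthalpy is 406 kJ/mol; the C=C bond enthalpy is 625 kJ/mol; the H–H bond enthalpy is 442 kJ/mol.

ΔH ≈ +104 kJ

Bonds broken (reactants):
  C–C: 2 × 359 = 718
  C–H: 8 × 406 = 3248
  Σ(broken) = 3966 kJ
Bonds formed (products):
  C–C: 1 × 359 = 359
  C–H: 6 × 406 = 2436
  C=C: 1 × 625 = 625
  H–H: 1 × 442 = 442
  Σ(formed) = 3862 kJ
ΔH = Σ(broken) − Σ(formed) = 3966 − 3862 = +104 kJ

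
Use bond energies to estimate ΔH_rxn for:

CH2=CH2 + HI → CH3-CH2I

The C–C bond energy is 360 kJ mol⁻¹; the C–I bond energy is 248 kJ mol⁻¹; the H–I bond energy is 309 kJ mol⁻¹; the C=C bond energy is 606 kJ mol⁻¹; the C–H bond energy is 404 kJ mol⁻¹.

ΔH ≈ −97 kJ

Bonds broken (reactants):
  C–H: 4 × 404 = 1616
  C=C: 1 × 606 = 606
  H–I: 1 × 309 = 309
  Σ(broken) = 2531 kJ
Bonds formed (products):
  C–C: 1 × 360 = 360
  C–H: 5 × 404 = 2020
  C–I: 1 × 248 = 248
  Σ(formed) = 2628 kJ
ΔH = Σ(broken) − Σ(formed) = 2531 − 2628 = −97 kJ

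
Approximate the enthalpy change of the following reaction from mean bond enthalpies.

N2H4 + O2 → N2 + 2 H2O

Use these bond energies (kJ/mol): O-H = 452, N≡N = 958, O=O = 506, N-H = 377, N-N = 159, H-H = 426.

Bonds broken (reactants):
  N-H: 4 × 377 = 1508
  N-N: 1 × 159 = 159
  O=O: 1 × 506 = 506
  Σ(broken) = 2173 kJ
Bonds formed (products):
  N≡N: 1 × 958 = 958
  O-H: 4 × 452 = 1808
  Σ(formed) = 2766 kJ
ΔH = Σ(broken) − Σ(formed) = 2173 − 2766 = −593 kJ

ΔH ≈ −593 kJ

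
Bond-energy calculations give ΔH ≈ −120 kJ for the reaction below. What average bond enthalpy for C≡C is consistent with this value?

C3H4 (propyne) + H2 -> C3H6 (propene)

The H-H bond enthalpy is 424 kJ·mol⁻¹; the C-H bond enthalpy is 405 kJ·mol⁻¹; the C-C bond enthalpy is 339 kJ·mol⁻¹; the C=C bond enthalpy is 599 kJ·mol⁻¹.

Let D be the C≡C bond energy.
Σ(broken) = 1×D + 1×339 + 4×405 + 1×424 = 2383 + D
Σ(formed) = 1×339 + 6×405 + 1×599 = 3368
ΔH = Σ(broken) − Σ(formed) = (2383 + D) − (3368) = −985 + D
Setting this equal to −120 kJ gives D = 865 kJ/mol.

D(C≡C) ≈ 865 kJ/mol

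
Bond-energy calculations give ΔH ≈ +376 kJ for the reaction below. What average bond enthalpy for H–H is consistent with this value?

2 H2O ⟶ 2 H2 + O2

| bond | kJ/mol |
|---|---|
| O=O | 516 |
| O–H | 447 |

D(H–H) ≈ 448 kJ/mol

Let D be the H–H bond energy.
Σ(broken) = 4×447 = 1788
Σ(formed) = 2×D + 1×516 = 516 + 2D
ΔH = Σ(broken) − Σ(formed) = (1788) − (516 + 2D) = +1272 − 2D
Setting this equal to +376 kJ gives 2D = 896, so D = 448 kJ/mol.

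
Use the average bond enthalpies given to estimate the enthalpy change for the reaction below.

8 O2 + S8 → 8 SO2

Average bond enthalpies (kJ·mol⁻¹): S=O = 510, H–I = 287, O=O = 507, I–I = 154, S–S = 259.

ΔH ≈ −2032 kJ

Bonds broken (reactants):
  O=O: 8 × 507 = 4056
  S–S: 8 × 259 = 2072
  Σ(broken) = 6128 kJ
Bonds formed (products):
  S=O: 16 × 510 = 8160
  Σ(formed) = 8160 kJ
ΔH = Σ(broken) − Σ(formed) = 6128 − 8160 = −2032 kJ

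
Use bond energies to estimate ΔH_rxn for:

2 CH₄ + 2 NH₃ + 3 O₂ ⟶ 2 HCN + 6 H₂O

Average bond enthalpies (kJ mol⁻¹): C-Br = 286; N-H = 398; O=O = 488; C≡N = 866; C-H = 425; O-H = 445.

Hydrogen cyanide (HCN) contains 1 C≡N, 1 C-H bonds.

ΔH ≈ −670 kJ

Bonds broken (reactants):
  C-H: 8 × 425 = 3400
  N-H: 6 × 398 = 2388
  O=O: 3 × 488 = 1464
  Σ(broken) = 7252 kJ
Bonds formed (products):
  C≡N: 2 × 866 = 1732
  C-H: 2 × 425 = 850
  O-H: 12 × 445 = 5340
  Σ(formed) = 7922 kJ
ΔH = Σ(broken) − Σ(formed) = 7252 − 7922 = −670 kJ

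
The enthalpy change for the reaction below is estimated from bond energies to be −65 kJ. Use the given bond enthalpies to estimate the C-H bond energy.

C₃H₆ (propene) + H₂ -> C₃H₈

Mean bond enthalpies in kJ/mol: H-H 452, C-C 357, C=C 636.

D(C-H) ≈ 398 kJ/mol

Let D be the C-H bond energy.
Σ(broken) = 1×357 + 6×D + 1×636 + 1×452 = 1445 + 6D
Σ(formed) = 2×357 + 8×D = 714 + 8D
ΔH = Σ(broken) − Σ(formed) = (1445 + 6D) − (714 + 8D) = +731 − 2D
Setting this equal to −65 kJ gives 2D = 796, so D = 398 kJ/mol.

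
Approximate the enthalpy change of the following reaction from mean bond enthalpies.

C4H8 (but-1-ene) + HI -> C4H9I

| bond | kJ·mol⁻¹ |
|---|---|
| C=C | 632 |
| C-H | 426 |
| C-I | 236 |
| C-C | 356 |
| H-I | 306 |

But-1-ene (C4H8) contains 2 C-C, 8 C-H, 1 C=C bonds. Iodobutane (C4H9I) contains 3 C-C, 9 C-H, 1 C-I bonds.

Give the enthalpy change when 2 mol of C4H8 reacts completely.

Bonds broken (reactants):
  C-C: 2 × 356 = 712
  C-H: 8 × 426 = 3408
  C=C: 1 × 632 = 632
  H-I: 1 × 306 = 306
  Σ(broken) = 5058 kJ
Bonds formed (products):
  C-C: 3 × 356 = 1068
  C-H: 9 × 426 = 3834
  C-I: 1 × 236 = 236
  Σ(formed) = 5138 kJ
ΔH = Σ(broken) − Σ(formed) = 5058 − 5138 = −80 kJ
For 2× the reaction as written: 2 × (−80) = −160 kJ

ΔH = −160 kJ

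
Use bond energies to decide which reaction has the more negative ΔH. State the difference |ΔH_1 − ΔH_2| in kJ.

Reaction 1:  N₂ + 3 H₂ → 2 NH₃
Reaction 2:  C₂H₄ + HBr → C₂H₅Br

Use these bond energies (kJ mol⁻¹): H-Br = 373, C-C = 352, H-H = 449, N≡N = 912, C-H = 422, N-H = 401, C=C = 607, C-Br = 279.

Reaction 1, by 74 kJ

Reaction 1:
  Bonds broken (reactants):
    H-H: 3 × 449 = 1347
    N≡N: 1 × 912 = 912
    Σ(broken) = 2259 kJ
  Bonds formed (products):
    N-H: 6 × 401 = 2406
    Σ(formed) = 2406 kJ
  ΔH_1 = 2259 − 2406 = −147 kJ
Reaction 2:
  Bonds broken (reactants):
    C-H: 4 × 422 = 1688
    C=C: 1 × 607 = 607
    H-Br: 1 × 373 = 373
    Σ(broken) = 2668 kJ
  Bonds formed (products):
    C-Br: 1 × 279 = 279
    C-C: 1 × 352 = 352
    C-H: 5 × 422 = 2110
    Σ(formed) = 2741 kJ
  ΔH_2 = 2668 − 2741 = −73 kJ
ΔH_1 − ΔH_2 = −74 kJ, so reaction 1 has the more negative ΔH; |ΔH_1 − ΔH_2| = 74 kJ.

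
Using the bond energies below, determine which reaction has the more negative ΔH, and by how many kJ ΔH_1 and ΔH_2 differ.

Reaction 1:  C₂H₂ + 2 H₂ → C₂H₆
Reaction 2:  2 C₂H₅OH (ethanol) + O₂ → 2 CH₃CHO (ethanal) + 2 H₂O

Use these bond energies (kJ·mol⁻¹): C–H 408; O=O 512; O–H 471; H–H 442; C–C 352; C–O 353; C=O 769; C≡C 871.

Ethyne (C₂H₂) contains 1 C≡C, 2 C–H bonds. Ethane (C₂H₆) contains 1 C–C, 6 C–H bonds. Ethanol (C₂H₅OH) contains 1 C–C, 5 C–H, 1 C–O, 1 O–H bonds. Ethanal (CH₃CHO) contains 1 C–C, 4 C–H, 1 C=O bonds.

Reaction 1:
  Bonds broken (reactants):
    C≡C: 1 × 871 = 871
    C–H: 2 × 408 = 816
    H–H: 2 × 442 = 884
    Σ(broken) = 2571 kJ
  Bonds formed (products):
    C–C: 1 × 352 = 352
    C–H: 6 × 408 = 2448
    Σ(formed) = 2800 kJ
  ΔH_1 = 2571 − 2800 = −229 kJ
Reaction 2:
  Bonds broken (reactants):
    C–C: 2 × 352 = 704
    C–H: 10 × 408 = 4080
    C–O: 2 × 353 = 706
    O–H: 2 × 471 = 942
    O=O: 1 × 512 = 512
    Σ(broken) = 6944 kJ
  Bonds formed (products):
    C–C: 2 × 352 = 704
    C–H: 8 × 408 = 3264
    C=O: 2 × 769 = 1538
    O–H: 4 × 471 = 1884
    Σ(formed) = 7390 kJ
  ΔH_2 = 6944 − 7390 = −446 kJ
ΔH_1 − ΔH_2 = +217 kJ, so reaction 2 has the more negative ΔH; |ΔH_1 − ΔH_2| = 217 kJ.

Reaction 2, by 217 kJ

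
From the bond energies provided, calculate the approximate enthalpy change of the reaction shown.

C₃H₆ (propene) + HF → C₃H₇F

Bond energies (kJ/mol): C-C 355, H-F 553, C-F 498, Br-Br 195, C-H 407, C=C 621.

Bonds broken (reactants):
  C-C: 1 × 355 = 355
  C-H: 6 × 407 = 2442
  C=C: 1 × 621 = 621
  H-F: 1 × 553 = 553
  Σ(broken) = 3971 kJ
Bonds formed (products):
  C-C: 2 × 355 = 710
  C-F: 1 × 498 = 498
  C-H: 7 × 407 = 2849
  Σ(formed) = 4057 kJ
ΔH = Σ(broken) − Σ(formed) = 3971 − 4057 = −86 kJ

ΔH ≈ −86 kJ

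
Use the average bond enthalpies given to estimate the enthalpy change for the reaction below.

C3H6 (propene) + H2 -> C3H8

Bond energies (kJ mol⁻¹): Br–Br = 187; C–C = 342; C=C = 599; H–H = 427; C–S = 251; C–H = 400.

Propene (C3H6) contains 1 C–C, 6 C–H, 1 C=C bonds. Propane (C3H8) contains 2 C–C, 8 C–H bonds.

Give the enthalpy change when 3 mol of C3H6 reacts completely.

ΔH = −348 kJ

Bonds broken (reactants):
  C–C: 1 × 342 = 342
  C–H: 6 × 400 = 2400
  C=C: 1 × 599 = 599
  H–H: 1 × 427 = 427
  Σ(broken) = 3768 kJ
Bonds formed (products):
  C–C: 2 × 342 = 684
  C–H: 8 × 400 = 3200
  Σ(formed) = 3884 kJ
ΔH = Σ(broken) − Σ(formed) = 3768 − 3884 = −116 kJ
For 3× the reaction as written: 3 × (−116) = −348 kJ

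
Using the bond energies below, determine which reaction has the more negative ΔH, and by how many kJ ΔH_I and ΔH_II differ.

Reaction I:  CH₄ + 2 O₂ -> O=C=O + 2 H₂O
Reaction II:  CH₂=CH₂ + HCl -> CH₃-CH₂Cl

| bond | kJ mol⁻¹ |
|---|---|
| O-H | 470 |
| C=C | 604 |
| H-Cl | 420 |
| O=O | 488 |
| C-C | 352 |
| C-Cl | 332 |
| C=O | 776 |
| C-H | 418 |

Reaction I, by 706 kJ

Reaction I:
  Bonds broken (reactants):
    C-H: 4 × 418 = 1672
    O=O: 2 × 488 = 976
    Σ(broken) = 2648 kJ
  Bonds formed (products):
    C=O: 2 × 776 = 1552
    O-H: 4 × 470 = 1880
    Σ(formed) = 3432 kJ
  ΔH_I = 2648 − 3432 = −784 kJ
Reaction II:
  Bonds broken (reactants):
    C-H: 4 × 418 = 1672
    C=C: 1 × 604 = 604
    H-Cl: 1 × 420 = 420
    Σ(broken) = 2696 kJ
  Bonds formed (products):
    C-C: 1 × 352 = 352
    C-Cl: 1 × 332 = 332
    C-H: 5 × 418 = 2090
    Σ(formed) = 2774 kJ
  ΔH_II = 2696 − 2774 = −78 kJ
ΔH_I − ΔH_II = −706 kJ, so reaction I has the more negative ΔH; |ΔH_I − ΔH_II| = 706 kJ.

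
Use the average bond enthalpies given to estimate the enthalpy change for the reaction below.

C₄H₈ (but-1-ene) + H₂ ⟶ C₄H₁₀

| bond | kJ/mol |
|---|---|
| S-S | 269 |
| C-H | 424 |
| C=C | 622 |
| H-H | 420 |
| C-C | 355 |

ΔH ≈ −161 kJ

Bonds broken (reactants):
  C-C: 2 × 355 = 710
  C-H: 8 × 424 = 3392
  C=C: 1 × 622 = 622
  H-H: 1 × 420 = 420
  Σ(broken) = 5144 kJ
Bonds formed (products):
  C-C: 3 × 355 = 1065
  C-H: 10 × 424 = 4240
  Σ(formed) = 5305 kJ
ΔH = Σ(broken) − Σ(formed) = 5144 − 5305 = −161 kJ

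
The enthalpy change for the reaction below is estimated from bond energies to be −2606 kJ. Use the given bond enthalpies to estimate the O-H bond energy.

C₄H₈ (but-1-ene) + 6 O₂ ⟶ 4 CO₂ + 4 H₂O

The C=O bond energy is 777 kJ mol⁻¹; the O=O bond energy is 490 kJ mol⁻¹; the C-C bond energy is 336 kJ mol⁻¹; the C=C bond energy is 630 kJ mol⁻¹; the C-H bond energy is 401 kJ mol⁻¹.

Let D be the O-H bond energy.
Σ(broken) = 2×336 + 8×401 + 1×630 + 6×490 = 7450
Σ(formed) = 8×777 + 8×D = 6216 + 8D
ΔH = Σ(broken) − Σ(formed) = (7450) − (6216 + 8D) = +1234 − 8D
Setting this equal to −2606 kJ gives 8D = 3840, so D = 480 kJ/mol.

D(O-H) ≈ 480 kJ/mol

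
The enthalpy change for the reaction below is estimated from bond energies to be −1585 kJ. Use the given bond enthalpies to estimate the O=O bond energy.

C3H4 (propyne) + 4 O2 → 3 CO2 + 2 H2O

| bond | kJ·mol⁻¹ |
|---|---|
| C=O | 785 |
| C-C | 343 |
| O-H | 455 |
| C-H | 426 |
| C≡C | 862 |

Let D be the O=O bond energy.
Σ(broken) = 1×862 + 1×343 + 4×426 + 4×D = 2909 + 4D
Σ(formed) = 6×785 + 4×455 = 6530
ΔH = Σ(broken) − Σ(formed) = (2909 + 4D) − (6530) = −3621 + 4D
Setting this equal to −1585 kJ gives 4D = 2036, so D = 509 kJ/mol.

D(O=O) ≈ 509 kJ/mol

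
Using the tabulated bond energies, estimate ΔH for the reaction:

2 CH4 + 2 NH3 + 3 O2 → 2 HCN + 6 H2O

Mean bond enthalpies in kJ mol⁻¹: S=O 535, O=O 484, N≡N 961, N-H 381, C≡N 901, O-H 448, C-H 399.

Bonds broken (reactants):
  C-H: 8 × 399 = 3192
  N-H: 6 × 381 = 2286
  O=O: 3 × 484 = 1452
  Σ(broken) = 6930 kJ
Bonds formed (products):
  C≡N: 2 × 901 = 1802
  C-H: 2 × 399 = 798
  O-H: 12 × 448 = 5376
  Σ(formed) = 7976 kJ
ΔH = Σ(broken) − Σ(formed) = 6930 − 7976 = −1046 kJ

ΔH ≈ −1046 kJ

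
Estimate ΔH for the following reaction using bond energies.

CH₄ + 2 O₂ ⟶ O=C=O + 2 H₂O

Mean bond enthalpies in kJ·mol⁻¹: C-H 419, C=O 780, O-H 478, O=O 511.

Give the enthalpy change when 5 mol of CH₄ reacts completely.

Bonds broken (reactants):
  C-H: 4 × 419 = 1676
  O=O: 2 × 511 = 1022
  Σ(broken) = 2698 kJ
Bonds formed (products):
  C=O: 2 × 780 = 1560
  O-H: 4 × 478 = 1912
  Σ(formed) = 3472 kJ
ΔH = Σ(broken) − Σ(formed) = 2698 − 3472 = −774 kJ
For 5× the reaction as written: 5 × (−774) = −3870 kJ

ΔH = −3870 kJ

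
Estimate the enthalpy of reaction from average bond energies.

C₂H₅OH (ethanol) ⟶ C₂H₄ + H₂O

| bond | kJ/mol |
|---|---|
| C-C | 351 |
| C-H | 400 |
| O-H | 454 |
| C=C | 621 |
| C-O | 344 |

ΔH ≈ +20 kJ

Bonds broken (reactants):
  C-C: 1 × 351 = 351
  C-H: 5 × 400 = 2000
  C-O: 1 × 344 = 344
  O-H: 1 × 454 = 454
  Σ(broken) = 3149 kJ
Bonds formed (products):
  C-H: 4 × 400 = 1600
  C=C: 1 × 621 = 621
  O-H: 2 × 454 = 908
  Σ(formed) = 3129 kJ
ΔH = Σ(broken) − Σ(formed) = 3149 − 3129 = +20 kJ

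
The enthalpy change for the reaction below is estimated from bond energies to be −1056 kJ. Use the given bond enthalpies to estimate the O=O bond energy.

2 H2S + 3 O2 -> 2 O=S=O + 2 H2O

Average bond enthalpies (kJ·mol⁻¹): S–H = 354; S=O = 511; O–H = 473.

Let D be the O=O bond energy.
Σ(broken) = 3×D + 4×354 = 1416 + 3D
Σ(formed) = 4×473 + 4×511 = 3936
ΔH = Σ(broken) − Σ(formed) = (1416 + 3D) − (3936) = −2520 + 3D
Setting this equal to −1056 kJ gives 3D = 1464, so D = 488 kJ/mol.

D(O=O) ≈ 488 kJ/mol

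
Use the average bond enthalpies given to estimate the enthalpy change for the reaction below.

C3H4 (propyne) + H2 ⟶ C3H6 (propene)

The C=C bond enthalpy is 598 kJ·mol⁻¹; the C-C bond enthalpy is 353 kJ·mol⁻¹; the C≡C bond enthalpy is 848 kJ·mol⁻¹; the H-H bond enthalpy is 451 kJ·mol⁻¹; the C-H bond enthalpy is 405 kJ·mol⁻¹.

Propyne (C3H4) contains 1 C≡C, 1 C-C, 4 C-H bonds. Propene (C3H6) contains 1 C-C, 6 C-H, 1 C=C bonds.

Bonds broken (reactants):
  C≡C: 1 × 848 = 848
  C-C: 1 × 353 = 353
  C-H: 4 × 405 = 1620
  H-H: 1 × 451 = 451
  Σ(broken) = 3272 kJ
Bonds formed (products):
  C-C: 1 × 353 = 353
  C-H: 6 × 405 = 2430
  C=C: 1 × 598 = 598
  Σ(formed) = 3381 kJ
ΔH = Σ(broken) − Σ(formed) = 3272 − 3381 = −109 kJ

ΔH ≈ −109 kJ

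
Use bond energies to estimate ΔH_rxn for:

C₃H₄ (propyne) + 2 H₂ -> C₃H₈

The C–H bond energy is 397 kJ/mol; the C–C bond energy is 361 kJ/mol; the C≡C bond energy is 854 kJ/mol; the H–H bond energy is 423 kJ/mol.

Bonds broken (reactants):
  C≡C: 1 × 854 = 854
  C–C: 1 × 361 = 361
  C–H: 4 × 397 = 1588
  H–H: 2 × 423 = 846
  Σ(broken) = 3649 kJ
Bonds formed (products):
  C–C: 2 × 361 = 722
  C–H: 8 × 397 = 3176
  Σ(formed) = 3898 kJ
ΔH = Σ(broken) − Σ(formed) = 3649 − 3898 = −249 kJ

ΔH ≈ −249 kJ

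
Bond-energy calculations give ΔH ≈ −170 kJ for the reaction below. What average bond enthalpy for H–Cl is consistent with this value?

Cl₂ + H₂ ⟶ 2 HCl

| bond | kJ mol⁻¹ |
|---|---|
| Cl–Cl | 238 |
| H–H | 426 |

D(H–Cl) ≈ 417 kJ/mol

Let D be the H–Cl bond energy.
Σ(broken) = 1×238 + 1×426 = 664
Σ(formed) = 2×D = 2D
ΔH = Σ(broken) − Σ(formed) = (664) − (2D) = +664 − 2D
Setting this equal to −170 kJ gives 2D = 834, so D = 417 kJ/mol.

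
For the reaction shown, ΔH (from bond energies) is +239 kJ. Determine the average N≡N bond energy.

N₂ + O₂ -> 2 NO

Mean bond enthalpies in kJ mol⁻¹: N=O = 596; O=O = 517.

D(N≡N) ≈ 914 kJ/mol

Let D be the N≡N bond energy.
Σ(broken) = 1×D + 1×517 = 517 + D
Σ(formed) = 2×596 = 1192
ΔH = Σ(broken) − Σ(formed) = (517 + D) − (1192) = −675 + D
Setting this equal to +239 kJ gives D = 914 kJ/mol.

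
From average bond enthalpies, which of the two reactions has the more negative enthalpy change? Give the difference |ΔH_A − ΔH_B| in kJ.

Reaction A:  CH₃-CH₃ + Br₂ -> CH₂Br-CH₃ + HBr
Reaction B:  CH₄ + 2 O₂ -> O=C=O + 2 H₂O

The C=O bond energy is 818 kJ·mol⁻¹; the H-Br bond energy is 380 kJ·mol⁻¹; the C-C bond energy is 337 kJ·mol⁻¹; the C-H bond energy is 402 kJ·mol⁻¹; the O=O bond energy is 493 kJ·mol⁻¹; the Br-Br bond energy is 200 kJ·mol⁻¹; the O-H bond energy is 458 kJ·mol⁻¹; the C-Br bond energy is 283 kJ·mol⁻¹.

Reaction A:
  Bonds broken (reactants):
    Br-Br: 1 × 200 = 200
    C-C: 1 × 337 = 337
    C-H: 6 × 402 = 2412
    Σ(broken) = 2949 kJ
  Bonds formed (products):
    C-Br: 1 × 283 = 283
    C-C: 1 × 337 = 337
    C-H: 5 × 402 = 2010
    H-Br: 1 × 380 = 380
    Σ(formed) = 3010 kJ
  ΔH_A = 2949 − 3010 = −61 kJ
Reaction B:
  Bonds broken (reactants):
    C-H: 4 × 402 = 1608
    O=O: 2 × 493 = 986
    Σ(broken) = 2594 kJ
  Bonds formed (products):
    C=O: 2 × 818 = 1636
    O-H: 4 × 458 = 1832
    Σ(formed) = 3468 kJ
  ΔH_B = 2594 − 3468 = −874 kJ
ΔH_A − ΔH_B = +813 kJ, so reaction B has the more negative ΔH; |ΔH_A − ΔH_B| = 813 kJ.

Reaction B, by 813 kJ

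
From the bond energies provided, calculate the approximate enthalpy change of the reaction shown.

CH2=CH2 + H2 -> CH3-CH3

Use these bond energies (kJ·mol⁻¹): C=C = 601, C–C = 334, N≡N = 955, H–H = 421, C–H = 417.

Bonds broken (reactants):
  C–H: 4 × 417 = 1668
  C=C: 1 × 601 = 601
  H–H: 1 × 421 = 421
  Σ(broken) = 2690 kJ
Bonds formed (products):
  C–C: 1 × 334 = 334
  C–H: 6 × 417 = 2502
  Σ(formed) = 2836 kJ
ΔH = Σ(broken) − Σ(formed) = 2690 − 2836 = −146 kJ

ΔH ≈ −146 kJ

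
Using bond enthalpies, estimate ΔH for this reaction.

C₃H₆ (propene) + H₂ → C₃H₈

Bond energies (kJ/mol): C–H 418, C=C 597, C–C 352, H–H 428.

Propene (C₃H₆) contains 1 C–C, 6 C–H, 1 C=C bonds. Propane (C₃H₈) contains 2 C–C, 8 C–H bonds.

ΔH ≈ −163 kJ

Bonds broken (reactants):
  C–C: 1 × 352 = 352
  C–H: 6 × 418 = 2508
  C=C: 1 × 597 = 597
  H–H: 1 × 428 = 428
  Σ(broken) = 3885 kJ
Bonds formed (products):
  C–C: 2 × 352 = 704
  C–H: 8 × 418 = 3344
  Σ(formed) = 4048 kJ
ΔH = Σ(broken) − Σ(formed) = 3885 − 4048 = −163 kJ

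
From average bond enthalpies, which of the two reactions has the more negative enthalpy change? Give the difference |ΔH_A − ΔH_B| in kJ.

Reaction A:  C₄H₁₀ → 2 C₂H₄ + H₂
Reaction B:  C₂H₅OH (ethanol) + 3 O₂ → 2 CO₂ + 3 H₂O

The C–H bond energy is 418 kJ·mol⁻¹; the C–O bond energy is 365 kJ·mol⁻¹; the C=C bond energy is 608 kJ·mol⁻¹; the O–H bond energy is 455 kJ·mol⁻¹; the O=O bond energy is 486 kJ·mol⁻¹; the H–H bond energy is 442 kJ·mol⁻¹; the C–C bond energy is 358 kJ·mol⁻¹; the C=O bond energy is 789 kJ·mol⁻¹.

Reaction B, by 1412 kJ

Reaction A:
  Bonds broken (reactants):
    C–C: 3 × 358 = 1074
    C–H: 10 × 418 = 4180
    Σ(broken) = 5254 kJ
  Bonds formed (products):
    C–H: 8 × 418 = 3344
    C=C: 2 × 608 = 1216
    H–H: 1 × 442 = 442
    Σ(formed) = 5002 kJ
  ΔH_A = 5254 − 5002 = +252 kJ
Reaction B:
  Bonds broken (reactants):
    C–C: 1 × 358 = 358
    C–H: 5 × 418 = 2090
    C–O: 1 × 365 = 365
    O–H: 1 × 455 = 455
    O=O: 3 × 486 = 1458
    Σ(broken) = 4726 kJ
  Bonds formed (products):
    C=O: 4 × 789 = 3156
    O–H: 6 × 455 = 2730
    Σ(formed) = 5886 kJ
  ΔH_B = 4726 − 5886 = −1160 kJ
ΔH_A − ΔH_B = +1412 kJ, so reaction B has the more negative ΔH; |ΔH_A − ΔH_B| = 1412 kJ.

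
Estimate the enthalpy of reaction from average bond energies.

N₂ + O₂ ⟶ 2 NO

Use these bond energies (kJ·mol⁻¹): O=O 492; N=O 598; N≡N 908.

ΔH ≈ +204 kJ

Bonds broken (reactants):
  N≡N: 1 × 908 = 908
  O=O: 1 × 492 = 492
  Σ(broken) = 1400 kJ
Bonds formed (products):
  N=O: 2 × 598 = 1196
  Σ(formed) = 1196 kJ
ΔH = Σ(broken) − Σ(formed) = 1400 − 1196 = +204 kJ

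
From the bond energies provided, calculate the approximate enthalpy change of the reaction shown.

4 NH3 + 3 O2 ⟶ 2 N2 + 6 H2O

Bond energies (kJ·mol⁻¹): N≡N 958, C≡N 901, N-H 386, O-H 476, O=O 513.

ΔH ≈ −1457 kJ

Bonds broken (reactants):
  N-H: 12 × 386 = 4632
  O=O: 3 × 513 = 1539
  Σ(broken) = 6171 kJ
Bonds formed (products):
  N≡N: 2 × 958 = 1916
  O-H: 12 × 476 = 5712
  Σ(formed) = 7628 kJ
ΔH = Σ(broken) − Σ(formed) = 6171 − 7628 = −1457 kJ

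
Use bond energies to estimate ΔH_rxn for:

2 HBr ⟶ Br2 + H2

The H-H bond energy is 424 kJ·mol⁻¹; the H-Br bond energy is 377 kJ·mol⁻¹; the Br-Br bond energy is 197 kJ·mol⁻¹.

Bonds broken (reactants):
  H-Br: 2 × 377 = 754
  Σ(broken) = 754 kJ
Bonds formed (products):
  Br-Br: 1 × 197 = 197
  H-H: 1 × 424 = 424
  Σ(formed) = 621 kJ
ΔH = Σ(broken) − Σ(formed) = 754 − 621 = +133 kJ

ΔH ≈ +133 kJ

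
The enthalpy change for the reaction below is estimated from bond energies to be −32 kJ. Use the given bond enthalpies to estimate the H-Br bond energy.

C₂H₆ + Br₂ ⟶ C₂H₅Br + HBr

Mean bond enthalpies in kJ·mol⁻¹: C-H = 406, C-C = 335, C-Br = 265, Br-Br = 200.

Let D be the H-Br bond energy.
Σ(broken) = 1×200 + 1×335 + 6×406 = 2971
Σ(formed) = 1×265 + 1×335 + 5×406 + 1×D = 2630 + D
ΔH = Σ(broken) − Σ(formed) = (2971) − (2630 + D) = +341 − D
Setting this equal to −32 kJ gives D = 373 kJ/mol.

D(H-Br) ≈ 373 kJ/mol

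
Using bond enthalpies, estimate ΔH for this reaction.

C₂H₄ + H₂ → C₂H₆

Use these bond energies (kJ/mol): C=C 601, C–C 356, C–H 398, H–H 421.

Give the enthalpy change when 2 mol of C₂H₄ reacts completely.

Bonds broken (reactants):
  C–H: 4 × 398 = 1592
  C=C: 1 × 601 = 601
  H–H: 1 × 421 = 421
  Σ(broken) = 2614 kJ
Bonds formed (products):
  C–C: 1 × 356 = 356
  C–H: 6 × 398 = 2388
  Σ(formed) = 2744 kJ
ΔH = Σ(broken) − Σ(formed) = 2614 − 2744 = −130 kJ
For 2× the reaction as written: 2 × (−130) = −260 kJ

ΔH = −260 kJ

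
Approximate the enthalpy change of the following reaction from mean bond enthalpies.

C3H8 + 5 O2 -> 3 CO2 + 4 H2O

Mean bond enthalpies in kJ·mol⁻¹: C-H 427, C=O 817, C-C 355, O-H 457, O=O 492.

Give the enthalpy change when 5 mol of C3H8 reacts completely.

Bonds broken (reactants):
  C-C: 2 × 355 = 710
  C-H: 8 × 427 = 3416
  O=O: 5 × 492 = 2460
  Σ(broken) = 6586 kJ
Bonds formed (products):
  C=O: 6 × 817 = 4902
  O-H: 8 × 457 = 3656
  Σ(formed) = 8558 kJ
ΔH = Σ(broken) − Σ(formed) = 6586 − 8558 = −1972 kJ
For 5× the reaction as written: 5 × (−1972) = −9860 kJ

ΔH = −9860 kJ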